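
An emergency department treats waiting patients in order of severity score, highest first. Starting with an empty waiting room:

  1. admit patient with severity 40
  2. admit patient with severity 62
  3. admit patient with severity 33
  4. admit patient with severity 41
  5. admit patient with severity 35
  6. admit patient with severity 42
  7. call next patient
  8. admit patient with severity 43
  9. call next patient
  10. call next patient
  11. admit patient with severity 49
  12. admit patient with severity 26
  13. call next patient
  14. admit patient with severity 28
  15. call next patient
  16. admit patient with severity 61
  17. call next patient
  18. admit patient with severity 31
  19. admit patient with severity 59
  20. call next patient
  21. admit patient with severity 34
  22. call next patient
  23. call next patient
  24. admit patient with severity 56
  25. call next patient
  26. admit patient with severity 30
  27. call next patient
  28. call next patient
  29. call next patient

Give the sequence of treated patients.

62, 43, 42, 49, 41, 61, 59, 40, 35, 56, 34, 33, 31

insert 40 → {40}
insert 62 → {62, 40}
insert 33 → {62, 40, 33}
insert 41 → {62, 41, 40, 33}
insert 35 → {62, 41, 40, 35, 33}
insert 42 → {62, 42, 41, 40, 35, 33}
call next patient → 62; now {42, 41, 40, 35, 33}
insert 43 → {43, 42, 41, 40, 35, 33}
call next patient → 43; now {42, 41, 40, 35, 33}
call next patient → 42; now {41, 40, 35, 33}
insert 49 → {49, 41, 40, 35, 33}
insert 26 → {49, 41, 40, 35, 33, 26}
call next patient → 49; now {41, 40, 35, 33, 26}
insert 28 → {41, 40, 35, 33, 28, 26}
call next patient → 41; now {40, 35, 33, 28, 26}
insert 61 → {61, 40, 35, 33, 28, 26}
call next patient → 61; now {40, 35, 33, 28, 26}
insert 31 → {40, 35, 33, 31, 28, 26}
insert 59 → {59, 40, 35, 33, 31, 28, 26}
call next patient → 59; now {40, 35, 33, 31, 28, 26}
insert 34 → {40, 35, 34, 33, 31, 28, 26}
call next patient → 40; now {35, 34, 33, 31, 28, 26}
call next patient → 35; now {34, 33, 31, 28, 26}
insert 56 → {56, 34, 33, 31, 28, 26}
call next patient → 56; now {34, 33, 31, 28, 26}
insert 30 → {34, 33, 31, 30, 28, 26}
call next patient → 34; now {33, 31, 30, 28, 26}
call next patient → 33; now {31, 30, 28, 26}
call next patient → 31; now {30, 28, 26}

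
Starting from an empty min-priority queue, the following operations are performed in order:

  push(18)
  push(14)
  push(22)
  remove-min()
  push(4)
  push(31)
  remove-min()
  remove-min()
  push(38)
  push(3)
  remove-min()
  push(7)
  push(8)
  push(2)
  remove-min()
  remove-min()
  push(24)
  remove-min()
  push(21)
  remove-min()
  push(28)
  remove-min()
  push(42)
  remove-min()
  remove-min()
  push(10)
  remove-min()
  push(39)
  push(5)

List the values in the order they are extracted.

insert 18 → {18}
insert 14 → {14, 18}
insert 22 → {14, 18, 22}
remove-min → 14; now {18, 22}
insert 4 → {4, 18, 22}
insert 31 → {4, 18, 22, 31}
remove-min → 4; now {18, 22, 31}
remove-min → 18; now {22, 31}
insert 38 → {22, 31, 38}
insert 3 → {3, 22, 31, 38}
remove-min → 3; now {22, 31, 38}
insert 7 → {7, 22, 31, 38}
insert 8 → {7, 8, 22, 31, 38}
insert 2 → {2, 7, 8, 22, 31, 38}
remove-min → 2; now {7, 8, 22, 31, 38}
remove-min → 7; now {8, 22, 31, 38}
insert 24 → {8, 22, 24, 31, 38}
remove-min → 8; now {22, 24, 31, 38}
insert 21 → {21, 22, 24, 31, 38}
remove-min → 21; now {22, 24, 31, 38}
insert 28 → {22, 24, 28, 31, 38}
remove-min → 22; now {24, 28, 31, 38}
insert 42 → {24, 28, 31, 38, 42}
remove-min → 24; now {28, 31, 38, 42}
remove-min → 28; now {31, 38, 42}
insert 10 → {10, 31, 38, 42}
remove-min → 10; now {31, 38, 42}
insert 39 → {31, 38, 39, 42}
insert 5 → {5, 31, 38, 39, 42}

14 → 4 → 18 → 3 → 2 → 7 → 8 → 21 → 22 → 24 → 28 → 10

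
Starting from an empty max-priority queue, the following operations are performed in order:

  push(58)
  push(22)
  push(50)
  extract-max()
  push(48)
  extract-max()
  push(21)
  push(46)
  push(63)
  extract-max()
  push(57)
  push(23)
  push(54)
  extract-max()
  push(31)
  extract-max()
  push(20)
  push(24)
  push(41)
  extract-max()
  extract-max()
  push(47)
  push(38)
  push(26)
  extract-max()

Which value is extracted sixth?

insert 58 → {58}
insert 22 → {58, 22}
insert 50 → {58, 50, 22}
extract-max → 58; now {50, 22}
insert 48 → {50, 48, 22}
extract-max → 50; now {48, 22}
insert 21 → {48, 22, 21}
insert 46 → {48, 46, 22, 21}
insert 63 → {63, 48, 46, 22, 21}
extract-max → 63; now {48, 46, 22, 21}
insert 57 → {57, 48, 46, 22, 21}
insert 23 → {57, 48, 46, 23, 22, 21}
insert 54 → {57, 54, 48, 46, 23, 22, 21}
extract-max → 57; now {54, 48, 46, 23, 22, 21}
insert 31 → {54, 48, 46, 31, 23, 22, 21}
extract-max → 54; now {48, 46, 31, 23, 22, 21}
insert 20 → {48, 46, 31, 23, 22, 21, 20}
insert 24 → {48, 46, 31, 24, 23, 22, 21, 20}
insert 41 → {48, 46, 41, 31, 24, 23, 22, 21, 20}
extract-max → 48; now {46, 41, 31, 24, 23, 22, 21, 20}
extract-max → 46; now {41, 31, 24, 23, 22, 21, 20}
insert 47 → {47, 41, 31, 24, 23, 22, 21, 20}
insert 38 → {47, 41, 38, 31, 24, 23, 22, 21, 20}
insert 26 → {47, 41, 38, 31, 26, 24, 23, 22, 21, 20}
extract-max → 47; now {41, 38, 31, 26, 24, 23, 22, 21, 20}

48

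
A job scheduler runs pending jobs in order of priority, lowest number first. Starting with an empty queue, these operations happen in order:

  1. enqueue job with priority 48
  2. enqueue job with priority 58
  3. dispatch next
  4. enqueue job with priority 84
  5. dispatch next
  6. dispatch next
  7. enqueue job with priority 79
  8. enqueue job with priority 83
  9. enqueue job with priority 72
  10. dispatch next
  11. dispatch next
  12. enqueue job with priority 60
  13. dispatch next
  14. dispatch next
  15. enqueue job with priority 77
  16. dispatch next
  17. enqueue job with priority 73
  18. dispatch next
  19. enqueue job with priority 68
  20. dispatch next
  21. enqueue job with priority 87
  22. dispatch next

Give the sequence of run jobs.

insert 48 → {48}
insert 58 → {48, 58}
dispatch next → 48; now {58}
insert 84 → {58, 84}
dispatch next → 58; now {84}
dispatch next → 84; now {}
insert 79 → {79}
insert 83 → {79, 83}
insert 72 → {72, 79, 83}
dispatch next → 72; now {79, 83}
dispatch next → 79; now {83}
insert 60 → {60, 83}
dispatch next → 60; now {83}
dispatch next → 83; now {}
insert 77 → {77}
dispatch next → 77; now {}
insert 73 → {73}
dispatch next → 73; now {}
insert 68 → {68}
dispatch next → 68; now {}
insert 87 → {87}
dispatch next → 87; now {}

48 → 58 → 84 → 72 → 79 → 60 → 83 → 77 → 73 → 68 → 87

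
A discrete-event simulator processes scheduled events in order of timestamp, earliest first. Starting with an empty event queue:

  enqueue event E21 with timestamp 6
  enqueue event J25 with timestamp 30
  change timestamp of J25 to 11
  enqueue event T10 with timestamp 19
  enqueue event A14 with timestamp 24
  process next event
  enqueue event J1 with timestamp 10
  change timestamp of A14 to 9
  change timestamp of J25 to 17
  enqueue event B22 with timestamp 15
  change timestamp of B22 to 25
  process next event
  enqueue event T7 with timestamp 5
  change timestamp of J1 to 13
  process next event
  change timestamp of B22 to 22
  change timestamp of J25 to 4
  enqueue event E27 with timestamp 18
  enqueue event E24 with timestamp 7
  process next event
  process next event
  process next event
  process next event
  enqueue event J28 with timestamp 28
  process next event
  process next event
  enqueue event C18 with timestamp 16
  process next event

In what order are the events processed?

[E21, A14, T7, J25, E24, J1, E27, T10, B22, C18]

add E21 (timestamp 6) → {E21:6}
add J25 (timestamp 30) → {E21:6, J25:30}
update J25 to timestamp 11 → {E21:6, J25:11}
add T10 (timestamp 19) → {E21:6, J25:11, T10:19}
add A14 (timestamp 24) → {E21:6, J25:11, T10:19, A14:24}
process next event → E21; now {J25:11, T10:19, A14:24}
add J1 (timestamp 10) → {J1:10, J25:11, T10:19, A14:24}
update A14 to timestamp 9 → {A14:9, J1:10, J25:11, T10:19}
update J25 to timestamp 17 → {A14:9, J1:10, J25:17, T10:19}
add B22 (timestamp 15) → {A14:9, J1:10, B22:15, J25:17, T10:19}
update B22 to timestamp 25 → {A14:9, J1:10, J25:17, T10:19, B22:25}
process next event → A14; now {J1:10, J25:17, T10:19, B22:25}
add T7 (timestamp 5) → {T7:5, J1:10, J25:17, T10:19, B22:25}
update J1 to timestamp 13 → {T7:5, J1:13, J25:17, T10:19, B22:25}
process next event → T7; now {J1:13, J25:17, T10:19, B22:25}
update B22 to timestamp 22 → {J1:13, J25:17, T10:19, B22:22}
update J25 to timestamp 4 → {J25:4, J1:13, T10:19, B22:22}
add E27 (timestamp 18) → {J25:4, J1:13, E27:18, T10:19, B22:22}
add E24 (timestamp 7) → {J25:4, E24:7, J1:13, E27:18, T10:19, B22:22}
process next event → J25; now {E24:7, J1:13, E27:18, T10:19, B22:22}
process next event → E24; now {J1:13, E27:18, T10:19, B22:22}
process next event → J1; now {E27:18, T10:19, B22:22}
process next event → E27; now {T10:19, B22:22}
add J28 (timestamp 28) → {T10:19, B22:22, J28:28}
process next event → T10; now {B22:22, J28:28}
process next event → B22; now {J28:28}
add C18 (timestamp 16) → {C18:16, J28:28}
process next event → C18; now {J28:28}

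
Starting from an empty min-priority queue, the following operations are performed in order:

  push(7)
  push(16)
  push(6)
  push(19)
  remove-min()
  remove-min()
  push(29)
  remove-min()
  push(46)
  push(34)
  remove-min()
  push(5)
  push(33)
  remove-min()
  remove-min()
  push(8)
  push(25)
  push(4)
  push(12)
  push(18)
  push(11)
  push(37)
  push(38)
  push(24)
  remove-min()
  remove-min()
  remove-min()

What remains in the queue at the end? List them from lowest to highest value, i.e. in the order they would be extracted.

12 → 18 → 24 → 25 → 33 → 34 → 37 → 38 → 46

insert 7 → {7}
insert 16 → {7, 16}
insert 6 → {6, 7, 16}
insert 19 → {6, 7, 16, 19}
remove-min → 6; now {7, 16, 19}
remove-min → 7; now {16, 19}
insert 29 → {16, 19, 29}
remove-min → 16; now {19, 29}
insert 46 → {19, 29, 46}
insert 34 → {19, 29, 34, 46}
remove-min → 19; now {29, 34, 46}
insert 5 → {5, 29, 34, 46}
insert 33 → {5, 29, 33, 34, 46}
remove-min → 5; now {29, 33, 34, 46}
remove-min → 29; now {33, 34, 46}
insert 8 → {8, 33, 34, 46}
insert 25 → {8, 25, 33, 34, 46}
insert 4 → {4, 8, 25, 33, 34, 46}
insert 12 → {4, 8, 12, 25, 33, 34, 46}
insert 18 → {4, 8, 12, 18, 25, 33, 34, 46}
insert 11 → {4, 8, 11, 12, 18, 25, 33, 34, 46}
insert 37 → {4, 8, 11, 12, 18, 25, 33, 34, 37, 46}
insert 38 → {4, 8, 11, 12, 18, 25, 33, 34, 37, 38, 46}
insert 24 → {4, 8, 11, 12, 18, 24, 25, 33, 34, 37, 38, 46}
remove-min → 4; now {8, 11, 12, 18, 24, 25, 33, 34, 37, 38, 46}
remove-min → 8; now {11, 12, 18, 24, 25, 33, 34, 37, 38, 46}
remove-min → 11; now {12, 18, 24, 25, 33, 34, 37, 38, 46}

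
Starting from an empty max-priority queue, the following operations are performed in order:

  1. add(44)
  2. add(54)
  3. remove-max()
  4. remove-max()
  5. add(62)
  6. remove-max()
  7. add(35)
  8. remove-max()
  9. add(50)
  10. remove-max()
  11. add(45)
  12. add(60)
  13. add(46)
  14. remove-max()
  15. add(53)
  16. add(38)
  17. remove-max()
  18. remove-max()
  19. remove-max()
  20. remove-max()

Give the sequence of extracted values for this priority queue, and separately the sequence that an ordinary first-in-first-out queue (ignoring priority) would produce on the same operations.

insert 44 → {44}
insert 54 → {54, 44}
remove-max → 54; now {44}
remove-max → 44; now {}
insert 62 → {62}
remove-max → 62; now {}
insert 35 → {35}
remove-max → 35; now {}
insert 50 → {50}
remove-max → 50; now {}
insert 45 → {45}
insert 60 → {60, 45}
insert 46 → {60, 46, 45}
remove-max → 60; now {46, 45}
insert 53 → {53, 46, 45}
insert 38 → {53, 46, 45, 38}
remove-max → 53; now {46, 45, 38}
remove-max → 46; now {45, 38}
remove-max → 45; now {38}
remove-max → 38; now {}

priority queue: 54 → 44 → 62 → 35 → 50 → 60 → 53 → 46 → 45 → 38; FIFO queue: [44, 54, 62, 35, 50, 45, 60, 46, 53, 38]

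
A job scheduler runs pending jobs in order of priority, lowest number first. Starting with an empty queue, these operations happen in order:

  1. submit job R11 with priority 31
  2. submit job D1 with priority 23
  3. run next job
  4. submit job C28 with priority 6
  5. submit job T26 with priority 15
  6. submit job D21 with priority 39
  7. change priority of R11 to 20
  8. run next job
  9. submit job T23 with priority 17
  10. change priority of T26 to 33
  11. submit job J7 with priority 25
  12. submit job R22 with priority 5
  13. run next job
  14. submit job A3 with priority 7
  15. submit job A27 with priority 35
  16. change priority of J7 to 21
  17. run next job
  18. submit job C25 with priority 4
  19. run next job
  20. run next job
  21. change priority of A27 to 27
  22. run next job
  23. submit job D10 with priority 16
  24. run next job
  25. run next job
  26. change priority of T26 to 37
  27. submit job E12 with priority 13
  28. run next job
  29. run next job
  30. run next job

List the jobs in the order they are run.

add R11 (priority 31) → {R11:31}
add D1 (priority 23) → {D1:23, R11:31}
run next job → D1; now {R11:31}
add C28 (priority 6) → {C28:6, R11:31}
add T26 (priority 15) → {C28:6, T26:15, R11:31}
add D21 (priority 39) → {C28:6, T26:15, R11:31, D21:39}
update R11 to priority 20 → {C28:6, T26:15, R11:20, D21:39}
run next job → C28; now {T26:15, R11:20, D21:39}
add T23 (priority 17) → {T26:15, T23:17, R11:20, D21:39}
update T26 to priority 33 → {T23:17, R11:20, T26:33, D21:39}
add J7 (priority 25) → {T23:17, R11:20, J7:25, T26:33, D21:39}
add R22 (priority 5) → {R22:5, T23:17, R11:20, J7:25, T26:33, D21:39}
run next job → R22; now {T23:17, R11:20, J7:25, T26:33, D21:39}
add A3 (priority 7) → {A3:7, T23:17, R11:20, J7:25, T26:33, D21:39}
add A27 (priority 35) → {A3:7, T23:17, R11:20, J7:25, T26:33, A27:35, D21:39}
update J7 to priority 21 → {A3:7, T23:17, R11:20, J7:21, T26:33, A27:35, D21:39}
run next job → A3; now {T23:17, R11:20, J7:21, T26:33, A27:35, D21:39}
add C25 (priority 4) → {C25:4, T23:17, R11:20, J7:21, T26:33, A27:35, D21:39}
run next job → C25; now {T23:17, R11:20, J7:21, T26:33, A27:35, D21:39}
run next job → T23; now {R11:20, J7:21, T26:33, A27:35, D21:39}
update A27 to priority 27 → {R11:20, J7:21, A27:27, T26:33, D21:39}
run next job → R11; now {J7:21, A27:27, T26:33, D21:39}
add D10 (priority 16) → {D10:16, J7:21, A27:27, T26:33, D21:39}
run next job → D10; now {J7:21, A27:27, T26:33, D21:39}
run next job → J7; now {A27:27, T26:33, D21:39}
update T26 to priority 37 → {A27:27, T26:37, D21:39}
add E12 (priority 13) → {E12:13, A27:27, T26:37, D21:39}
run next job → E12; now {A27:27, T26:37, D21:39}
run next job → A27; now {T26:37, D21:39}
run next job → T26; now {D21:39}

[D1, C28, R22, A3, C25, T23, R11, D10, J7, E12, A27, T26]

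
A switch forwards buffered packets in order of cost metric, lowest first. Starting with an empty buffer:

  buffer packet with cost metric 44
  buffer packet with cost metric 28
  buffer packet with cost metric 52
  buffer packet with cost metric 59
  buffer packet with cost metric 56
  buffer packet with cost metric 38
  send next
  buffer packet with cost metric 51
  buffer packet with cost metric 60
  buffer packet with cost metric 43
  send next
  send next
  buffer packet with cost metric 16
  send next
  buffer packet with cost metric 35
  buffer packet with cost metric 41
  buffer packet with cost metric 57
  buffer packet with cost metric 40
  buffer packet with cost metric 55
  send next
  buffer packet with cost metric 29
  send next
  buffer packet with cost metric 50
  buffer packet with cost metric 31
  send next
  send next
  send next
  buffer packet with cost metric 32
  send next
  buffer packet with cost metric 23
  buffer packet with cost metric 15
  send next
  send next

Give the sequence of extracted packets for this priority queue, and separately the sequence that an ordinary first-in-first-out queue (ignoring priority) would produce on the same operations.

insert 44 → {44}
insert 28 → {28, 44}
insert 52 → {28, 44, 52}
insert 59 → {28, 44, 52, 59}
insert 56 → {28, 44, 52, 56, 59}
insert 38 → {28, 38, 44, 52, 56, 59}
send next → 28; now {38, 44, 52, 56, 59}
insert 51 → {38, 44, 51, 52, 56, 59}
insert 60 → {38, 44, 51, 52, 56, 59, 60}
insert 43 → {38, 43, 44, 51, 52, 56, 59, 60}
send next → 38; now {43, 44, 51, 52, 56, 59, 60}
send next → 43; now {44, 51, 52, 56, 59, 60}
insert 16 → {16, 44, 51, 52, 56, 59, 60}
send next → 16; now {44, 51, 52, 56, 59, 60}
insert 35 → {35, 44, 51, 52, 56, 59, 60}
insert 41 → {35, 41, 44, 51, 52, 56, 59, 60}
insert 57 → {35, 41, 44, 51, 52, 56, 57, 59, 60}
insert 40 → {35, 40, 41, 44, 51, 52, 56, 57, 59, 60}
insert 55 → {35, 40, 41, 44, 51, 52, 55, 56, 57, 59, 60}
send next → 35; now {40, 41, 44, 51, 52, 55, 56, 57, 59, 60}
insert 29 → {29, 40, 41, 44, 51, 52, 55, 56, 57, 59, 60}
send next → 29; now {40, 41, 44, 51, 52, 55, 56, 57, 59, 60}
insert 50 → {40, 41, 44, 50, 51, 52, 55, 56, 57, 59, 60}
insert 31 → {31, 40, 41, 44, 50, 51, 52, 55, 56, 57, 59, 60}
send next → 31; now {40, 41, 44, 50, 51, 52, 55, 56, 57, 59, 60}
send next → 40; now {41, 44, 50, 51, 52, 55, 56, 57, 59, 60}
send next → 41; now {44, 50, 51, 52, 55, 56, 57, 59, 60}
insert 32 → {32, 44, 50, 51, 52, 55, 56, 57, 59, 60}
send next → 32; now {44, 50, 51, 52, 55, 56, 57, 59, 60}
insert 23 → {23, 44, 50, 51, 52, 55, 56, 57, 59, 60}
insert 15 → {15, 23, 44, 50, 51, 52, 55, 56, 57, 59, 60}
send next → 15; now {23, 44, 50, 51, 52, 55, 56, 57, 59, 60}
send next → 23; now {44, 50, 51, 52, 55, 56, 57, 59, 60}

priority queue: 28, 38, 43, 16, 35, 29, 31, 40, 41, 32, 15, 23; FIFO queue: 44 → 28 → 52 → 59 → 56 → 38 → 51 → 60 → 43 → 16 → 35 → 41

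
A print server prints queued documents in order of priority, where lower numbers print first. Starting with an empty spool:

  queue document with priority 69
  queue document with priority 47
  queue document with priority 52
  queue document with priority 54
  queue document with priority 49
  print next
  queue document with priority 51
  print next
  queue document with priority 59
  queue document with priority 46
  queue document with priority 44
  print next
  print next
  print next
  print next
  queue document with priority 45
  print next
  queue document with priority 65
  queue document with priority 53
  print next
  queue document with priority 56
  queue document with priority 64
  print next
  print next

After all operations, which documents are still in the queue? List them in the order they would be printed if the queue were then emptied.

59 → 64 → 65 → 69

insert 69 → {69}
insert 47 → {47, 69}
insert 52 → {47, 52, 69}
insert 54 → {47, 52, 54, 69}
insert 49 → {47, 49, 52, 54, 69}
print next → 47; now {49, 52, 54, 69}
insert 51 → {49, 51, 52, 54, 69}
print next → 49; now {51, 52, 54, 69}
insert 59 → {51, 52, 54, 59, 69}
insert 46 → {46, 51, 52, 54, 59, 69}
insert 44 → {44, 46, 51, 52, 54, 59, 69}
print next → 44; now {46, 51, 52, 54, 59, 69}
print next → 46; now {51, 52, 54, 59, 69}
print next → 51; now {52, 54, 59, 69}
print next → 52; now {54, 59, 69}
insert 45 → {45, 54, 59, 69}
print next → 45; now {54, 59, 69}
insert 65 → {54, 59, 65, 69}
insert 53 → {53, 54, 59, 65, 69}
print next → 53; now {54, 59, 65, 69}
insert 56 → {54, 56, 59, 65, 69}
insert 64 → {54, 56, 59, 64, 65, 69}
print next → 54; now {56, 59, 64, 65, 69}
print next → 56; now {59, 64, 65, 69}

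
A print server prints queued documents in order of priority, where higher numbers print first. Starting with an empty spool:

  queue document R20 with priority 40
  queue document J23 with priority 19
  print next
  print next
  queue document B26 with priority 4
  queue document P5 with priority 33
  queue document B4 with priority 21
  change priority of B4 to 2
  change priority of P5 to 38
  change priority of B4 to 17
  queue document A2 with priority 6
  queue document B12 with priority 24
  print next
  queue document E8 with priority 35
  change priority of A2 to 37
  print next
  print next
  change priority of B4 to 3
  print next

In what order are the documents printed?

add R20 (priority 40) → {R20:40}
add J23 (priority 19) → {R20:40, J23:19}
print next → R20; now {J23:19}
print next → J23; now {}
add B26 (priority 4) → {B26:4}
add P5 (priority 33) → {P5:33, B26:4}
add B4 (priority 21) → {P5:33, B4:21, B26:4}
update B4 to priority 2 → {P5:33, B26:4, B4:2}
update P5 to priority 38 → {P5:38, B26:4, B4:2}
update B4 to priority 17 → {P5:38, B4:17, B26:4}
add A2 (priority 6) → {P5:38, B4:17, A2:6, B26:4}
add B12 (priority 24) → {P5:38, B12:24, B4:17, A2:6, B26:4}
print next → P5; now {B12:24, B4:17, A2:6, B26:4}
add E8 (priority 35) → {E8:35, B12:24, B4:17, A2:6, B26:4}
update A2 to priority 37 → {A2:37, E8:35, B12:24, B4:17, B26:4}
print next → A2; now {E8:35, B12:24, B4:17, B26:4}
print next → E8; now {B12:24, B4:17, B26:4}
update B4 to priority 3 → {B12:24, B26:4, B4:3}
print next → B12; now {B26:4, B4:3}

R20, J23, P5, A2, E8, B12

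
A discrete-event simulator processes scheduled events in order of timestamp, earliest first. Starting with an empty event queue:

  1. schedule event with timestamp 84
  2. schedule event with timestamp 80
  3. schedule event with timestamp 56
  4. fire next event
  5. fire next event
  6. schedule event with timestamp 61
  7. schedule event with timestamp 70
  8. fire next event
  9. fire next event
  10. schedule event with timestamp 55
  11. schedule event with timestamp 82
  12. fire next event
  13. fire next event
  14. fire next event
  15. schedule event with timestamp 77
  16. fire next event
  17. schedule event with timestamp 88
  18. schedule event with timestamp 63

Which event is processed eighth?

77

insert 84 → {84}
insert 80 → {80, 84}
insert 56 → {56, 80, 84}
fire next event → 56; now {80, 84}
fire next event → 80; now {84}
insert 61 → {61, 84}
insert 70 → {61, 70, 84}
fire next event → 61; now {70, 84}
fire next event → 70; now {84}
insert 55 → {55, 84}
insert 82 → {55, 82, 84}
fire next event → 55; now {82, 84}
fire next event → 82; now {84}
fire next event → 84; now {}
insert 77 → {77}
fire next event → 77; now {}
insert 88 → {88}
insert 63 → {63, 88}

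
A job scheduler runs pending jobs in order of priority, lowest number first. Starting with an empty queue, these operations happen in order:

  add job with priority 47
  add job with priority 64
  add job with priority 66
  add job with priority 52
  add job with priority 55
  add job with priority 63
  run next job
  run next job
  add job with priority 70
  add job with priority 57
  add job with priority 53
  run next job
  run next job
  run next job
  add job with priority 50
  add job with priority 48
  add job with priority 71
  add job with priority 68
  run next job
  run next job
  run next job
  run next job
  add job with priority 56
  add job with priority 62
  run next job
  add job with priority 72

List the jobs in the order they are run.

insert 47 → {47}
insert 64 → {47, 64}
insert 66 → {47, 64, 66}
insert 52 → {47, 52, 64, 66}
insert 55 → {47, 52, 55, 64, 66}
insert 63 → {47, 52, 55, 63, 64, 66}
run next job → 47; now {52, 55, 63, 64, 66}
run next job → 52; now {55, 63, 64, 66}
insert 70 → {55, 63, 64, 66, 70}
insert 57 → {55, 57, 63, 64, 66, 70}
insert 53 → {53, 55, 57, 63, 64, 66, 70}
run next job → 53; now {55, 57, 63, 64, 66, 70}
run next job → 55; now {57, 63, 64, 66, 70}
run next job → 57; now {63, 64, 66, 70}
insert 50 → {50, 63, 64, 66, 70}
insert 48 → {48, 50, 63, 64, 66, 70}
insert 71 → {48, 50, 63, 64, 66, 70, 71}
insert 68 → {48, 50, 63, 64, 66, 68, 70, 71}
run next job → 48; now {50, 63, 64, 66, 68, 70, 71}
run next job → 50; now {63, 64, 66, 68, 70, 71}
run next job → 63; now {64, 66, 68, 70, 71}
run next job → 64; now {66, 68, 70, 71}
insert 56 → {56, 66, 68, 70, 71}
insert 62 → {56, 62, 66, 68, 70, 71}
run next job → 56; now {62, 66, 68, 70, 71}
insert 72 → {62, 66, 68, 70, 71, 72}

[47, 52, 53, 55, 57, 48, 50, 63, 64, 56]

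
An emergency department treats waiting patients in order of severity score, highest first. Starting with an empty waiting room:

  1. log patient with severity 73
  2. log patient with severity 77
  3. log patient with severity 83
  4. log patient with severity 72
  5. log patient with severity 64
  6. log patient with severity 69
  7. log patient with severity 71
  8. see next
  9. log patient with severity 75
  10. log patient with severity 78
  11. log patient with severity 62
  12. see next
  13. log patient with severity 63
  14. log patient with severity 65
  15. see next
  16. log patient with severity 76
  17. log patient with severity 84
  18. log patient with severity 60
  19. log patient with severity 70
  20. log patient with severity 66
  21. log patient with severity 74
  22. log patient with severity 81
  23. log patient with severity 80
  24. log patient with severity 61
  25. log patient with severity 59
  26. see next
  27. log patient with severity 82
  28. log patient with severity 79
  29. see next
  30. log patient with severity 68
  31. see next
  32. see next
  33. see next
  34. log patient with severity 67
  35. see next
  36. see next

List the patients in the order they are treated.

insert 73 → {73}
insert 77 → {77, 73}
insert 83 → {83, 77, 73}
insert 72 → {83, 77, 73, 72}
insert 64 → {83, 77, 73, 72, 64}
insert 69 → {83, 77, 73, 72, 69, 64}
insert 71 → {83, 77, 73, 72, 71, 69, 64}
see next → 83; now {77, 73, 72, 71, 69, 64}
insert 75 → {77, 75, 73, 72, 71, 69, 64}
insert 78 → {78, 77, 75, 73, 72, 71, 69, 64}
insert 62 → {78, 77, 75, 73, 72, 71, 69, 64, 62}
see next → 78; now {77, 75, 73, 72, 71, 69, 64, 62}
insert 63 → {77, 75, 73, 72, 71, 69, 64, 63, 62}
insert 65 → {77, 75, 73, 72, 71, 69, 65, 64, 63, 62}
see next → 77; now {75, 73, 72, 71, 69, 65, 64, 63, 62}
insert 76 → {76, 75, 73, 72, 71, 69, 65, 64, 63, 62}
insert 84 → {84, 76, 75, 73, 72, 71, 69, 65, 64, 63, 62}
insert 60 → {84, 76, 75, 73, 72, 71, 69, 65, 64, 63, 62, 60}
insert 70 → {84, 76, 75, 73, 72, 71, 70, 69, 65, 64, 63, 62, 60}
insert 66 → {84, 76, 75, 73, 72, 71, 70, 69, 66, 65, 64, 63, 62, 60}
insert 74 → {84, 76, 75, 74, 73, 72, 71, 70, 69, 66, 65, 64, 63, 62, 60}
insert 81 → {84, 81, 76, 75, 74, 73, 72, 71, 70, 69, 66, 65, 64, 63, 62, 60}
insert 80 → {84, 81, 80, 76, 75, 74, 73, 72, 71, 70, 69, 66, 65, 64, 63, 62, 60}
insert 61 → {84, 81, 80, 76, 75, 74, 73, 72, 71, 70, 69, 66, 65, 64, 63, 62, 61, 60}
insert 59 → {84, 81, 80, 76, 75, 74, 73, 72, 71, 70, 69, 66, 65, 64, 63, 62, 61, 60, 59}
see next → 84; now {81, 80, 76, 75, 74, 73, 72, 71, 70, 69, 66, 65, 64, 63, 62, 61, 60, 59}
insert 82 → {82, 81, 80, 76, 75, 74, 73, 72, 71, 70, 69, 66, 65, 64, 63, 62, 61, 60, 59}
insert 79 → {82, 81, 80, 79, 76, 75, 74, 73, 72, 71, 70, 69, 66, 65, 64, 63, 62, 61, 60, 59}
see next → 82; now {81, 80, 79, 76, 75, 74, 73, 72, 71, 70, 69, 66, 65, 64, 63, 62, 61, 60, 59}
insert 68 → {81, 80, 79, 76, 75, 74, 73, 72, 71, 70, 69, 68, 66, 65, 64, 63, 62, 61, 60, 59}
see next → 81; now {80, 79, 76, 75, 74, 73, 72, 71, 70, 69, 68, 66, 65, 64, 63, 62, 61, 60, 59}
see next → 80; now {79, 76, 75, 74, 73, 72, 71, 70, 69, 68, 66, 65, 64, 63, 62, 61, 60, 59}
see next → 79; now {76, 75, 74, 73, 72, 71, 70, 69, 68, 66, 65, 64, 63, 62, 61, 60, 59}
insert 67 → {76, 75, 74, 73, 72, 71, 70, 69, 68, 67, 66, 65, 64, 63, 62, 61, 60, 59}
see next → 76; now {75, 74, 73, 72, 71, 70, 69, 68, 67, 66, 65, 64, 63, 62, 61, 60, 59}
see next → 75; now {74, 73, 72, 71, 70, 69, 68, 67, 66, 65, 64, 63, 62, 61, 60, 59}

[83, 78, 77, 84, 82, 81, 80, 79, 76, 75]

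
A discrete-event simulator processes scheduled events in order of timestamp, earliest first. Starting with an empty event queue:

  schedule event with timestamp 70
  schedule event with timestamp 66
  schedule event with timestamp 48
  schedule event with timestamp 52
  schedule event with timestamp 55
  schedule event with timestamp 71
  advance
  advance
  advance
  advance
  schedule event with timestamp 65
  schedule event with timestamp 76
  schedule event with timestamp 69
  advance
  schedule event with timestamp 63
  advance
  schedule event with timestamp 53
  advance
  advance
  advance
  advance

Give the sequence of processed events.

insert 70 → {70}
insert 66 → {66, 70}
insert 48 → {48, 66, 70}
insert 52 → {48, 52, 66, 70}
insert 55 → {48, 52, 55, 66, 70}
insert 71 → {48, 52, 55, 66, 70, 71}
advance → 48; now {52, 55, 66, 70, 71}
advance → 52; now {55, 66, 70, 71}
advance → 55; now {66, 70, 71}
advance → 66; now {70, 71}
insert 65 → {65, 70, 71}
insert 76 → {65, 70, 71, 76}
insert 69 → {65, 69, 70, 71, 76}
advance → 65; now {69, 70, 71, 76}
insert 63 → {63, 69, 70, 71, 76}
advance → 63; now {69, 70, 71, 76}
insert 53 → {53, 69, 70, 71, 76}
advance → 53; now {69, 70, 71, 76}
advance → 69; now {70, 71, 76}
advance → 70; now {71, 76}
advance → 71; now {76}

48 → 52 → 55 → 66 → 65 → 63 → 53 → 69 → 70 → 71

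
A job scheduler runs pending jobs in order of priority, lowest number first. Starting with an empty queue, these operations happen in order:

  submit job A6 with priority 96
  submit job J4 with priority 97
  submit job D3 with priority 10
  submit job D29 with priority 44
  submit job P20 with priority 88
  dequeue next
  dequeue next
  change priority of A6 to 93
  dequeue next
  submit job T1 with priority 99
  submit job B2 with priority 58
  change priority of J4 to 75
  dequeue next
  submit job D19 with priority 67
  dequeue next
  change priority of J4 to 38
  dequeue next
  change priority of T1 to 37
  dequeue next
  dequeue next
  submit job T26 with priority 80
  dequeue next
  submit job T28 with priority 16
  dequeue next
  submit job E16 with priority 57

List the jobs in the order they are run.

[D3, D29, P20, B2, D19, J4, T1, A6, T26, T28]

add A6 (priority 96) → {A6:96}
add J4 (priority 97) → {A6:96, J4:97}
add D3 (priority 10) → {D3:10, A6:96, J4:97}
add D29 (priority 44) → {D3:10, D29:44, A6:96, J4:97}
add P20 (priority 88) → {D3:10, D29:44, P20:88, A6:96, J4:97}
dequeue next → D3; now {D29:44, P20:88, A6:96, J4:97}
dequeue next → D29; now {P20:88, A6:96, J4:97}
update A6 to priority 93 → {P20:88, A6:93, J4:97}
dequeue next → P20; now {A6:93, J4:97}
add T1 (priority 99) → {A6:93, J4:97, T1:99}
add B2 (priority 58) → {B2:58, A6:93, J4:97, T1:99}
update J4 to priority 75 → {B2:58, J4:75, A6:93, T1:99}
dequeue next → B2; now {J4:75, A6:93, T1:99}
add D19 (priority 67) → {D19:67, J4:75, A6:93, T1:99}
dequeue next → D19; now {J4:75, A6:93, T1:99}
update J4 to priority 38 → {J4:38, A6:93, T1:99}
dequeue next → J4; now {A6:93, T1:99}
update T1 to priority 37 → {T1:37, A6:93}
dequeue next → T1; now {A6:93}
dequeue next → A6; now {}
add T26 (priority 80) → {T26:80}
dequeue next → T26; now {}
add T28 (priority 16) → {T28:16}
dequeue next → T28; now {}
add E16 (priority 57) → {E16:57}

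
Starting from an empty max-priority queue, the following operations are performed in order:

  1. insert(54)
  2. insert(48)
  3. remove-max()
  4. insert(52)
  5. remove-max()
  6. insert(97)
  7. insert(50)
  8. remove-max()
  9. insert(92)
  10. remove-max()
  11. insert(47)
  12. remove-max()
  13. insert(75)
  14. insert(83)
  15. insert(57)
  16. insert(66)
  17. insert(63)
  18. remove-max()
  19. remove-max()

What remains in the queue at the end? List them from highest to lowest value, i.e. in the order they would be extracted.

66, 63, 57, 48, 47

insert 54 → {54}
insert 48 → {54, 48}
remove-max → 54; now {48}
insert 52 → {52, 48}
remove-max → 52; now {48}
insert 97 → {97, 48}
insert 50 → {97, 50, 48}
remove-max → 97; now {50, 48}
insert 92 → {92, 50, 48}
remove-max → 92; now {50, 48}
insert 47 → {50, 48, 47}
remove-max → 50; now {48, 47}
insert 75 → {75, 48, 47}
insert 83 → {83, 75, 48, 47}
insert 57 → {83, 75, 57, 48, 47}
insert 66 → {83, 75, 66, 57, 48, 47}
insert 63 → {83, 75, 66, 63, 57, 48, 47}
remove-max → 83; now {75, 66, 63, 57, 48, 47}
remove-max → 75; now {66, 63, 57, 48, 47}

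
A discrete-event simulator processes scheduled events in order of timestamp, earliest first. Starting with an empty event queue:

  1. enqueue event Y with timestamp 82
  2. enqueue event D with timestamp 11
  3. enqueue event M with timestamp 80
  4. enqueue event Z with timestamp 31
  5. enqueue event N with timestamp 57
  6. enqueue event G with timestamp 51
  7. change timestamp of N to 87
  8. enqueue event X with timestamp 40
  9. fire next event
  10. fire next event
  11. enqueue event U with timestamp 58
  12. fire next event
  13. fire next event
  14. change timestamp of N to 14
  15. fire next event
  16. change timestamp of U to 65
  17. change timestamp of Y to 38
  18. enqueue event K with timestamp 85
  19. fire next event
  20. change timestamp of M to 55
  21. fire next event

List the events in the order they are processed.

[D, Z, X, G, N, Y, M]

add Y (timestamp 82) → {Y:82}
add D (timestamp 11) → {D:11, Y:82}
add M (timestamp 80) → {D:11, M:80, Y:82}
add Z (timestamp 31) → {D:11, Z:31, M:80, Y:82}
add N (timestamp 57) → {D:11, Z:31, N:57, M:80, Y:82}
add G (timestamp 51) → {D:11, Z:31, G:51, N:57, M:80, Y:82}
update N to timestamp 87 → {D:11, Z:31, G:51, M:80, Y:82, N:87}
add X (timestamp 40) → {D:11, Z:31, X:40, G:51, M:80, Y:82, N:87}
fire next event → D; now {Z:31, X:40, G:51, M:80, Y:82, N:87}
fire next event → Z; now {X:40, G:51, M:80, Y:82, N:87}
add U (timestamp 58) → {X:40, G:51, U:58, M:80, Y:82, N:87}
fire next event → X; now {G:51, U:58, M:80, Y:82, N:87}
fire next event → G; now {U:58, M:80, Y:82, N:87}
update N to timestamp 14 → {N:14, U:58, M:80, Y:82}
fire next event → N; now {U:58, M:80, Y:82}
update U to timestamp 65 → {U:65, M:80, Y:82}
update Y to timestamp 38 → {Y:38, U:65, M:80}
add K (timestamp 85) → {Y:38, U:65, M:80, K:85}
fire next event → Y; now {U:65, M:80, K:85}
update M to timestamp 55 → {M:55, U:65, K:85}
fire next event → M; now {U:65, K:85}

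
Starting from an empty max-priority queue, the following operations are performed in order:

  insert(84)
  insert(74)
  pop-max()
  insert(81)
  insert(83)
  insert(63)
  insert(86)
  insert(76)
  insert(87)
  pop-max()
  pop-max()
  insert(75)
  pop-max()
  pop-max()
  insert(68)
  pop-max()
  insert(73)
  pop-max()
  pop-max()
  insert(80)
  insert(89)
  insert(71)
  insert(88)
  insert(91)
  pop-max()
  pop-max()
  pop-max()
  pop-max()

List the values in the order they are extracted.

insert 84 → {84}
insert 74 → {84, 74}
pop-max → 84; now {74}
insert 81 → {81, 74}
insert 83 → {83, 81, 74}
insert 63 → {83, 81, 74, 63}
insert 86 → {86, 83, 81, 74, 63}
insert 76 → {86, 83, 81, 76, 74, 63}
insert 87 → {87, 86, 83, 81, 76, 74, 63}
pop-max → 87; now {86, 83, 81, 76, 74, 63}
pop-max → 86; now {83, 81, 76, 74, 63}
insert 75 → {83, 81, 76, 75, 74, 63}
pop-max → 83; now {81, 76, 75, 74, 63}
pop-max → 81; now {76, 75, 74, 63}
insert 68 → {76, 75, 74, 68, 63}
pop-max → 76; now {75, 74, 68, 63}
insert 73 → {75, 74, 73, 68, 63}
pop-max → 75; now {74, 73, 68, 63}
pop-max → 74; now {73, 68, 63}
insert 80 → {80, 73, 68, 63}
insert 89 → {89, 80, 73, 68, 63}
insert 71 → {89, 80, 73, 71, 68, 63}
insert 88 → {89, 88, 80, 73, 71, 68, 63}
insert 91 → {91, 89, 88, 80, 73, 71, 68, 63}
pop-max → 91; now {89, 88, 80, 73, 71, 68, 63}
pop-max → 89; now {88, 80, 73, 71, 68, 63}
pop-max → 88; now {80, 73, 71, 68, 63}
pop-max → 80; now {73, 71, 68, 63}

84, 87, 86, 83, 81, 76, 75, 74, 91, 89, 88, 80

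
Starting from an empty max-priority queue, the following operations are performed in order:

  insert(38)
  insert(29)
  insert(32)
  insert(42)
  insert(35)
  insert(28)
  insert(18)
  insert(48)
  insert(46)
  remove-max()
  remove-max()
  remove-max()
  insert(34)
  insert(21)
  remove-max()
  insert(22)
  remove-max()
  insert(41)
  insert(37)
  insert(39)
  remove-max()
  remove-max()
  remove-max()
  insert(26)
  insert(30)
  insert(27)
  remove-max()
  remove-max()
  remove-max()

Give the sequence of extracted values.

48, 46, 42, 38, 35, 41, 39, 37, 34, 32, 30

insert 38 → {38}
insert 29 → {38, 29}
insert 32 → {38, 32, 29}
insert 42 → {42, 38, 32, 29}
insert 35 → {42, 38, 35, 32, 29}
insert 28 → {42, 38, 35, 32, 29, 28}
insert 18 → {42, 38, 35, 32, 29, 28, 18}
insert 48 → {48, 42, 38, 35, 32, 29, 28, 18}
insert 46 → {48, 46, 42, 38, 35, 32, 29, 28, 18}
remove-max → 48; now {46, 42, 38, 35, 32, 29, 28, 18}
remove-max → 46; now {42, 38, 35, 32, 29, 28, 18}
remove-max → 42; now {38, 35, 32, 29, 28, 18}
insert 34 → {38, 35, 34, 32, 29, 28, 18}
insert 21 → {38, 35, 34, 32, 29, 28, 21, 18}
remove-max → 38; now {35, 34, 32, 29, 28, 21, 18}
insert 22 → {35, 34, 32, 29, 28, 22, 21, 18}
remove-max → 35; now {34, 32, 29, 28, 22, 21, 18}
insert 41 → {41, 34, 32, 29, 28, 22, 21, 18}
insert 37 → {41, 37, 34, 32, 29, 28, 22, 21, 18}
insert 39 → {41, 39, 37, 34, 32, 29, 28, 22, 21, 18}
remove-max → 41; now {39, 37, 34, 32, 29, 28, 22, 21, 18}
remove-max → 39; now {37, 34, 32, 29, 28, 22, 21, 18}
remove-max → 37; now {34, 32, 29, 28, 22, 21, 18}
insert 26 → {34, 32, 29, 28, 26, 22, 21, 18}
insert 30 → {34, 32, 30, 29, 28, 26, 22, 21, 18}
insert 27 → {34, 32, 30, 29, 28, 27, 26, 22, 21, 18}
remove-max → 34; now {32, 30, 29, 28, 27, 26, 22, 21, 18}
remove-max → 32; now {30, 29, 28, 27, 26, 22, 21, 18}
remove-max → 30; now {29, 28, 27, 26, 22, 21, 18}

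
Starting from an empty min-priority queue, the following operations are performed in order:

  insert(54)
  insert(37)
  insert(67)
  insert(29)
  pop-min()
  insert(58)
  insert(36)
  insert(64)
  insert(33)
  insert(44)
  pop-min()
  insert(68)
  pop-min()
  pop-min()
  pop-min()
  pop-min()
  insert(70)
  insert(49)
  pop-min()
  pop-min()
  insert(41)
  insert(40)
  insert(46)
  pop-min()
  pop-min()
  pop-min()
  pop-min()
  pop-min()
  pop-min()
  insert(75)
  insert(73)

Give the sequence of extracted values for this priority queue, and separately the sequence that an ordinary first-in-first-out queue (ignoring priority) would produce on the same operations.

insert 54 → {54}
insert 37 → {37, 54}
insert 67 → {37, 54, 67}
insert 29 → {29, 37, 54, 67}
pop-min → 29; now {37, 54, 67}
insert 58 → {37, 54, 58, 67}
insert 36 → {36, 37, 54, 58, 67}
insert 64 → {36, 37, 54, 58, 64, 67}
insert 33 → {33, 36, 37, 54, 58, 64, 67}
insert 44 → {33, 36, 37, 44, 54, 58, 64, 67}
pop-min → 33; now {36, 37, 44, 54, 58, 64, 67}
insert 68 → {36, 37, 44, 54, 58, 64, 67, 68}
pop-min → 36; now {37, 44, 54, 58, 64, 67, 68}
pop-min → 37; now {44, 54, 58, 64, 67, 68}
pop-min → 44; now {54, 58, 64, 67, 68}
pop-min → 54; now {58, 64, 67, 68}
insert 70 → {58, 64, 67, 68, 70}
insert 49 → {49, 58, 64, 67, 68, 70}
pop-min → 49; now {58, 64, 67, 68, 70}
pop-min → 58; now {64, 67, 68, 70}
insert 41 → {41, 64, 67, 68, 70}
insert 40 → {40, 41, 64, 67, 68, 70}
insert 46 → {40, 41, 46, 64, 67, 68, 70}
pop-min → 40; now {41, 46, 64, 67, 68, 70}
pop-min → 41; now {46, 64, 67, 68, 70}
pop-min → 46; now {64, 67, 68, 70}
pop-min → 64; now {67, 68, 70}
pop-min → 67; now {68, 70}
pop-min → 68; now {70}
insert 75 → {70, 75}
insert 73 → {70, 73, 75}

priority queue: 29 → 33 → 36 → 37 → 44 → 54 → 49 → 58 → 40 → 41 → 46 → 64 → 67 → 68; FIFO queue: 54, 37, 67, 29, 58, 36, 64, 33, 44, 68, 70, 49, 41, 40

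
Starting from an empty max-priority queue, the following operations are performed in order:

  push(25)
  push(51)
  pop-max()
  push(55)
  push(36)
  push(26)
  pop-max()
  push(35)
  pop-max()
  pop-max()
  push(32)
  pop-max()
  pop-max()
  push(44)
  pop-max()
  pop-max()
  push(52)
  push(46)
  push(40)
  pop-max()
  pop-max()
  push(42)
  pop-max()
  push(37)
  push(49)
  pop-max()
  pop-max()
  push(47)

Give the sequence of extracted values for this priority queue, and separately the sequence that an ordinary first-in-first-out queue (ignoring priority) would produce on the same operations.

priority queue: [51, 55, 36, 35, 32, 26, 44, 25, 52, 46, 42, 49, 40]; FIFO queue: [25, 51, 55, 36, 26, 35, 32, 44, 52, 46, 40, 42, 37]

insert 25 → {25}
insert 51 → {51, 25}
pop-max → 51; now {25}
insert 55 → {55, 25}
insert 36 → {55, 36, 25}
insert 26 → {55, 36, 26, 25}
pop-max → 55; now {36, 26, 25}
insert 35 → {36, 35, 26, 25}
pop-max → 36; now {35, 26, 25}
pop-max → 35; now {26, 25}
insert 32 → {32, 26, 25}
pop-max → 32; now {26, 25}
pop-max → 26; now {25}
insert 44 → {44, 25}
pop-max → 44; now {25}
pop-max → 25; now {}
insert 52 → {52}
insert 46 → {52, 46}
insert 40 → {52, 46, 40}
pop-max → 52; now {46, 40}
pop-max → 46; now {40}
insert 42 → {42, 40}
pop-max → 42; now {40}
insert 37 → {40, 37}
insert 49 → {49, 40, 37}
pop-max → 49; now {40, 37}
pop-max → 40; now {37}
insert 47 → {47, 37}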